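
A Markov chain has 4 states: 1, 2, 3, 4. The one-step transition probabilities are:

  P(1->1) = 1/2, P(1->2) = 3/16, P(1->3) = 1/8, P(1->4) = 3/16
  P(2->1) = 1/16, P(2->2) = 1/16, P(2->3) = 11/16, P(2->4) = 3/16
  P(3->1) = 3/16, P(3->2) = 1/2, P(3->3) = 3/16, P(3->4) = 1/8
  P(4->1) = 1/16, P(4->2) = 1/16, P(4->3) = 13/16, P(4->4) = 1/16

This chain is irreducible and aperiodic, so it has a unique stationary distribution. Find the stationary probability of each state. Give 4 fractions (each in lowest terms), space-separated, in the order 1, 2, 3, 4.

The stationary distribution satisfies pi = pi * P, i.e.:
  pi_1 = 1/2*pi_1 + 1/16*pi_2 + 3/16*pi_3 + 1/16*pi_4
  pi_2 = 3/16*pi_1 + 1/16*pi_2 + 1/2*pi_3 + 1/16*pi_4
  pi_3 = 1/8*pi_1 + 11/16*pi_2 + 3/16*pi_3 + 13/16*pi_4
  pi_4 = 3/16*pi_1 + 3/16*pi_2 + 1/8*pi_3 + 1/16*pi_4
with normalization: pi_1 + pi_2 + pi_3 + pi_4 = 1.

Using the first 3 balance equations plus normalization, the linear system A*pi = b is:
  [-1/2, 1/16, 3/16, 1/16] . pi = 0
  [3/16, -15/16, 1/2, 1/16] . pi = 0
  [1/8, 11/16, -13/16, 13/16] . pi = 0
  [1, 1, 1, 1] . pi = 1

Solving yields:
  pi_1 = 421/2115
  pi_2 = 551/2115
  pi_3 = 93/235
  pi_4 = 34/235

Verification (pi * P):
  421/2115*1/2 + 551/2115*1/16 + 93/235*3/16 + 34/235*1/16 = 421/2115 = pi_1  (ok)
  421/2115*3/16 + 551/2115*1/16 + 93/235*1/2 + 34/235*1/16 = 551/2115 = pi_2  (ok)
  421/2115*1/8 + 551/2115*11/16 + 93/235*3/16 + 34/235*13/16 = 93/235 = pi_3  (ok)
  421/2115*3/16 + 551/2115*3/16 + 93/235*1/8 + 34/235*1/16 = 34/235 = pi_4  (ok)

Answer: 421/2115 551/2115 93/235 34/235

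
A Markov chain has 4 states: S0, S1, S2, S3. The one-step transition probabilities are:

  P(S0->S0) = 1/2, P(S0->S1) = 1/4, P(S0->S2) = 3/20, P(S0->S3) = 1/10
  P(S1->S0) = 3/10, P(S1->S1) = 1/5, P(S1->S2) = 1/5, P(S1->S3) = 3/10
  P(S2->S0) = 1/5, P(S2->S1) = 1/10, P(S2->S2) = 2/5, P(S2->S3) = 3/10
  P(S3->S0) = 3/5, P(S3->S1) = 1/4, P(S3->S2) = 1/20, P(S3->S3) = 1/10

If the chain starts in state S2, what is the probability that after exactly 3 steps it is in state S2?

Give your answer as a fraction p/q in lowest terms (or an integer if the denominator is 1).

Computing P^3 by repeated multiplication:
P^1 =
  S0: [1/2, 1/4, 3/20, 1/10]
  S1: [3/10, 1/5, 1/5, 3/10]
  S2: [1/5, 1/10, 2/5, 3/10]
  S3: [3/5, 1/4, 1/20, 1/10]
P^2 =
  S0: [83/200, 43/200, 19/100, 9/50]
  S1: [43/100, 21/100, 9/50, 9/50]
  S2: [39/100, 37/200, 9/40, 1/5]
  S3: [89/200, 23/100, 33/200, 4/25]
P^3 =
  S0: [209/500, 843/4000, 761/4000, 181/1000]
  S1: [211/500, 17/80, 3/16, 89/500]
  S2: [831/2000, 207/1000, 391/2000, 91/500]
  S3: [841/2000, 171/800, 747/4000, 179/1000]

(P^3)[S2 -> S2] = 391/2000

Answer: 391/2000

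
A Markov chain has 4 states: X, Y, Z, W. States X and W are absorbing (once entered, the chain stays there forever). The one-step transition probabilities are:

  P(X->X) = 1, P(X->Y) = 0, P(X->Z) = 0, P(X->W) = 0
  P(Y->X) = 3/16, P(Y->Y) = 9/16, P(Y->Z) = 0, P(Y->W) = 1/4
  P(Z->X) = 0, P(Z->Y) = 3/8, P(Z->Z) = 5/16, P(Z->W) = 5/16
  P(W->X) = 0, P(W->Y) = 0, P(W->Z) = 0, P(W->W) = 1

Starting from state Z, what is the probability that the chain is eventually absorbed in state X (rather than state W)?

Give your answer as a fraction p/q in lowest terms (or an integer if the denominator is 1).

Answer: 18/77

Derivation:
Let a_i = P(absorbed in X | start in state i).
Boundary conditions: a_X = 1, a_W = 0.
For each transient state i, a_i = sum_j P(i->j) * a_j:
  a_Y = 3/16*a_X + 9/16*a_Y + 0*a_Z + 1/4*a_W
  a_Z = 0*a_X + 3/8*a_Y + 5/16*a_Z + 5/16*a_W

Substituting a_X = 1 and a_W = 0, rearrange to (I - Q) a = r where r[i] = P(i -> X):
  [7/16, 0] . (a_Y, a_Z) = 3/16
  [-3/8, 11/16] . (a_Y, a_Z) = 0

Solving yields:
  a_Y = 3/7
  a_Z = 18/77

Starting state is Z, so the absorption probability is a_Z = 18/77.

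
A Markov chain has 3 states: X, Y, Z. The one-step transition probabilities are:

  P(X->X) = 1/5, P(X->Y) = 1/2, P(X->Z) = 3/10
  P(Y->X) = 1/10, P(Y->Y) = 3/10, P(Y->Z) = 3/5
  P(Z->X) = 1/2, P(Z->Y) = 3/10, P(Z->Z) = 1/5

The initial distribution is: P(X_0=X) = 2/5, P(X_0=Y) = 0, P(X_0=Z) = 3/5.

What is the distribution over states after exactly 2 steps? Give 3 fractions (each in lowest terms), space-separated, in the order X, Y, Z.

Propagating the distribution step by step (d_{t+1} = d_t * P):
d_0 = (X=2/5, Y=0, Z=3/5)
  d_1[X] = 2/5*1/5 + 0*1/10 + 3/5*1/2 = 19/50
  d_1[Y] = 2/5*1/2 + 0*3/10 + 3/5*3/10 = 19/50
  d_1[Z] = 2/5*3/10 + 0*3/5 + 3/5*1/5 = 6/25
d_1 = (X=19/50, Y=19/50, Z=6/25)
  d_2[X] = 19/50*1/5 + 19/50*1/10 + 6/25*1/2 = 117/500
  d_2[Y] = 19/50*1/2 + 19/50*3/10 + 6/25*3/10 = 47/125
  d_2[Z] = 19/50*3/10 + 19/50*3/5 + 6/25*1/5 = 39/100
d_2 = (X=117/500, Y=47/125, Z=39/100)

Answer: 117/500 47/125 39/100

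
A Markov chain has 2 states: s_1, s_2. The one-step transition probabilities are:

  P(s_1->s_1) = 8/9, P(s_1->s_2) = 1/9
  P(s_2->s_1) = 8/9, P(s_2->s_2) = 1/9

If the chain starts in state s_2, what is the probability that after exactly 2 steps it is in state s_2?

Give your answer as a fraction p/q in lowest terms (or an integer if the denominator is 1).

Computing P^2 by repeated multiplication:
P^1 =
  s_1: [8/9, 1/9]
  s_2: [8/9, 1/9]
P^2 =
  s_1: [8/9, 1/9]
  s_2: [8/9, 1/9]

(P^2)[s_2 -> s_2] = 1/9

Answer: 1/9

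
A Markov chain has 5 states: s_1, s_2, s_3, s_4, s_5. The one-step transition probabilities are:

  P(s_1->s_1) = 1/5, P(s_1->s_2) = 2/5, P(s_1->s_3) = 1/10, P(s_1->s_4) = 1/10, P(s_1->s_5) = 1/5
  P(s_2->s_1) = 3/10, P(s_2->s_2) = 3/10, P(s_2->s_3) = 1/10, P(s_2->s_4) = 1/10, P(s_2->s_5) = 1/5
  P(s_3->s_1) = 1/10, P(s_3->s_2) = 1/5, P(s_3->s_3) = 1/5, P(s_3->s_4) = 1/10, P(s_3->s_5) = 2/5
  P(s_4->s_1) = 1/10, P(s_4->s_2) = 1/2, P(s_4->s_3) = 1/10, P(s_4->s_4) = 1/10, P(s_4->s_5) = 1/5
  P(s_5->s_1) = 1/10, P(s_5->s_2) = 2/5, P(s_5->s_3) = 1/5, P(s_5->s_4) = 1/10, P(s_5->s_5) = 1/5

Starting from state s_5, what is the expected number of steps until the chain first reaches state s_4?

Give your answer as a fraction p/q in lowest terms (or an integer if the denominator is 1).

Let h_i = expected steps to first reach s_4 from state i.
Boundary: h_s_4 = 0.
First-step equations for the other states:
  h_s_1 = 1 + 1/5*h_s_1 + 2/5*h_s_2 + 1/10*h_s_3 + 1/10*h_s_4 + 1/5*h_s_5
  h_s_2 = 1 + 3/10*h_s_1 + 3/10*h_s_2 + 1/10*h_s_3 + 1/10*h_s_4 + 1/5*h_s_5
  h_s_3 = 1 + 1/10*h_s_1 + 1/5*h_s_2 + 1/5*h_s_3 + 1/10*h_s_4 + 2/5*h_s_5
  h_s_5 = 1 + 1/10*h_s_1 + 2/5*h_s_2 + 1/5*h_s_3 + 1/10*h_s_4 + 1/5*h_s_5

Substituting h_s_4 = 0 and rearranging gives the linear system (I - Q) h = 1:
  [4/5, -2/5, -1/10, -1/5] . (h_s_1, h_s_2, h_s_3, h_s_5) = 1
  [-3/10, 7/10, -1/10, -1/5] . (h_s_1, h_s_2, h_s_3, h_s_5) = 1
  [-1/10, -1/5, 4/5, -2/5] . (h_s_1, h_s_2, h_s_3, h_s_5) = 1
  [-1/10, -2/5, -1/5, 4/5] . (h_s_1, h_s_2, h_s_3, h_s_5) = 1

Solving yields:
  h_s_1 = 10
  h_s_2 = 10
  h_s_3 = 10
  h_s_5 = 10

Starting state is s_5, so the expected hitting time is h_s_5 = 10.

Answer: 10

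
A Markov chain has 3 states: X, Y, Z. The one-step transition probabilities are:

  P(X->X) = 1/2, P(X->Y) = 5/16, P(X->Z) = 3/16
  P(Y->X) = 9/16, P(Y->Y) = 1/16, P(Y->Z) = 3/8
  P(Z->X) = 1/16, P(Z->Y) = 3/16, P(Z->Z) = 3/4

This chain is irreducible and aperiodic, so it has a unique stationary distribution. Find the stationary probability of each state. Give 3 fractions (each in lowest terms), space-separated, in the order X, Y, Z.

The stationary distribution satisfies pi = pi * P, i.e.:
  pi_X = 1/2*pi_X + 9/16*pi_Y + 1/16*pi_Z
  pi_Y = 5/16*pi_X + 1/16*pi_Y + 3/16*pi_Z
  pi_Z = 3/16*pi_X + 3/8*pi_Y + 3/4*pi_Z
with normalization: pi_X + pi_Y + pi_Z = 1.

Using the first 2 balance equations plus normalization, the linear system A*pi = b is:
  [-1/2, 9/16, 1/16] . pi = 0
  [5/16, -15/16, 3/16] . pi = 0
  [1, 1, 1] . pi = 1

Solving yields:
  pi_X = 21/73
  pi_Y = 29/146
  pi_Z = 75/146

Verification (pi * P):
  21/73*1/2 + 29/146*9/16 + 75/146*1/16 = 21/73 = pi_X  (ok)
  21/73*5/16 + 29/146*1/16 + 75/146*3/16 = 29/146 = pi_Y  (ok)
  21/73*3/16 + 29/146*3/8 + 75/146*3/4 = 75/146 = pi_Z  (ok)

Answer: 21/73 29/146 75/146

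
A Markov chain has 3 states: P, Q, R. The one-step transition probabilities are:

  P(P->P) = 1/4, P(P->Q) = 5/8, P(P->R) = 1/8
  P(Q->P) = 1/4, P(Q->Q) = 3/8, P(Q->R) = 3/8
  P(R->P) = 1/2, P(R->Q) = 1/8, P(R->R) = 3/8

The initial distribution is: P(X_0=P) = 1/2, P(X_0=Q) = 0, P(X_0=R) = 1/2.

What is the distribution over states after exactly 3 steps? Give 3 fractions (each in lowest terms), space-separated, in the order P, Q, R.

Answer: 41/128 49/128 19/64

Derivation:
Propagating the distribution step by step (d_{t+1} = d_t * P):
d_0 = (P=1/2, Q=0, R=1/2)
  d_1[P] = 1/2*1/4 + 0*1/4 + 1/2*1/2 = 3/8
  d_1[Q] = 1/2*5/8 + 0*3/8 + 1/2*1/8 = 3/8
  d_1[R] = 1/2*1/8 + 0*3/8 + 1/2*3/8 = 1/4
d_1 = (P=3/8, Q=3/8, R=1/4)
  d_2[P] = 3/8*1/4 + 3/8*1/4 + 1/4*1/2 = 5/16
  d_2[Q] = 3/8*5/8 + 3/8*3/8 + 1/4*1/8 = 13/32
  d_2[R] = 3/8*1/8 + 3/8*3/8 + 1/4*3/8 = 9/32
d_2 = (P=5/16, Q=13/32, R=9/32)
  d_3[P] = 5/16*1/4 + 13/32*1/4 + 9/32*1/2 = 41/128
  d_3[Q] = 5/16*5/8 + 13/32*3/8 + 9/32*1/8 = 49/128
  d_3[R] = 5/16*1/8 + 13/32*3/8 + 9/32*3/8 = 19/64
d_3 = (P=41/128, Q=49/128, R=19/64)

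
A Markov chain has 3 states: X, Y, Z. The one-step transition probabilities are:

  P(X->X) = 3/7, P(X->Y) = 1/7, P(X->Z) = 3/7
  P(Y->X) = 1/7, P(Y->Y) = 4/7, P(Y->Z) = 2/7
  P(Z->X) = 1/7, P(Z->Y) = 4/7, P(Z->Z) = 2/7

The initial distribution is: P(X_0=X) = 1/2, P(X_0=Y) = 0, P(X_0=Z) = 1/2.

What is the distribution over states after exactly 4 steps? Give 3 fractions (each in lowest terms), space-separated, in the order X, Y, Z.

Propagating the distribution step by step (d_{t+1} = d_t * P):
d_0 = (X=1/2, Y=0, Z=1/2)
  d_1[X] = 1/2*3/7 + 0*1/7 + 1/2*1/7 = 2/7
  d_1[Y] = 1/2*1/7 + 0*4/7 + 1/2*4/7 = 5/14
  d_1[Z] = 1/2*3/7 + 0*2/7 + 1/2*2/7 = 5/14
d_1 = (X=2/7, Y=5/14, Z=5/14)
  d_2[X] = 2/7*3/7 + 5/14*1/7 + 5/14*1/7 = 11/49
  d_2[Y] = 2/7*1/7 + 5/14*4/7 + 5/14*4/7 = 22/49
  d_2[Z] = 2/7*3/7 + 5/14*2/7 + 5/14*2/7 = 16/49
d_2 = (X=11/49, Y=22/49, Z=16/49)
  d_3[X] = 11/49*3/7 + 22/49*1/7 + 16/49*1/7 = 71/343
  d_3[Y] = 11/49*1/7 + 22/49*4/7 + 16/49*4/7 = 163/343
  d_3[Z] = 11/49*3/7 + 22/49*2/7 + 16/49*2/7 = 109/343
d_3 = (X=71/343, Y=163/343, Z=109/343)
  d_4[X] = 71/343*3/7 + 163/343*1/7 + 109/343*1/7 = 485/2401
  d_4[Y] = 71/343*1/7 + 163/343*4/7 + 109/343*4/7 = 1159/2401
  d_4[Z] = 71/343*3/7 + 163/343*2/7 + 109/343*2/7 = 757/2401
d_4 = (X=485/2401, Y=1159/2401, Z=757/2401)

Answer: 485/2401 1159/2401 757/2401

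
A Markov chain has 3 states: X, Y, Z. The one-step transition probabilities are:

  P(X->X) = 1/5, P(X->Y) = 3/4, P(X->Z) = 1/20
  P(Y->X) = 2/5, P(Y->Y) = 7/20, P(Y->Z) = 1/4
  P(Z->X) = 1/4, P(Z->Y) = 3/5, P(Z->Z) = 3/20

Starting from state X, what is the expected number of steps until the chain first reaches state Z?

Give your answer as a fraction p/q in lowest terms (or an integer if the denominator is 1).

Answer: 70/11

Derivation:
Let h_i = expected steps to first reach Z from state i.
Boundary: h_Z = 0.
First-step equations for the other states:
  h_X = 1 + 1/5*h_X + 3/4*h_Y + 1/20*h_Z
  h_Y = 1 + 2/5*h_X + 7/20*h_Y + 1/4*h_Z

Substituting h_Z = 0 and rearranging gives the linear system (I - Q) h = 1:
  [4/5, -3/4] . (h_X, h_Y) = 1
  [-2/5, 13/20] . (h_X, h_Y) = 1

Solving yields:
  h_X = 70/11
  h_Y = 60/11

Starting state is X, so the expected hitting time is h_X = 70/11.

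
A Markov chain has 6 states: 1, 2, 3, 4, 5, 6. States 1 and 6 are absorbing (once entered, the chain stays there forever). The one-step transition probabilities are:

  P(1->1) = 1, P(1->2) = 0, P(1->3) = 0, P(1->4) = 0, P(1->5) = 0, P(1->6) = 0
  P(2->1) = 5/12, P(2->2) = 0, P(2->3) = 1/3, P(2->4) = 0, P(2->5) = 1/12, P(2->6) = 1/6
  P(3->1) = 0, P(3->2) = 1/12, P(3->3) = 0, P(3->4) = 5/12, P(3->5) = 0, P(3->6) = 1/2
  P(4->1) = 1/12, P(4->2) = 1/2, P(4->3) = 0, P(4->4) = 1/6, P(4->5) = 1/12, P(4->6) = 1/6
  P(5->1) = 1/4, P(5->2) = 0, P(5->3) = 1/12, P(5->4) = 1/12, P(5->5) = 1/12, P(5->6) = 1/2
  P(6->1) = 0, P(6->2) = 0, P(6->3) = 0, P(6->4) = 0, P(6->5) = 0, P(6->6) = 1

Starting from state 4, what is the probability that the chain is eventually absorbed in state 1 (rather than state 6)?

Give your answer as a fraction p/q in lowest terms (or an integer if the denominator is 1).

Let a_i = P(absorbed in 1 | start in state i).
Boundary conditions: a_1 = 1, a_6 = 0.
For each transient state i, a_i = sum_j P(i->j) * a_j:
  a_2 = 5/12*a_1 + 0*a_2 + 1/3*a_3 + 0*a_4 + 1/12*a_5 + 1/6*a_6
  a_3 = 0*a_1 + 1/12*a_2 + 0*a_3 + 5/12*a_4 + 0*a_5 + 1/2*a_6
  a_4 = 1/12*a_1 + 1/2*a_2 + 0*a_3 + 1/6*a_4 + 1/12*a_5 + 1/6*a_6
  a_5 = 1/4*a_1 + 0*a_2 + 1/12*a_3 + 1/12*a_4 + 1/12*a_5 + 1/2*a_6

Substituting a_1 = 1 and a_6 = 0, rearrange to (I - Q) a = r where r[i] = P(i -> 1):
  [1, -1/3, 0, -1/12] . (a_2, a_3, a_4, a_5) = 5/12
  [-1/12, 1, -5/12, 0] . (a_2, a_3, a_4, a_5) = 0
  [-1/2, 0, 5/6, -1/12] . (a_2, a_3, a_4, a_5) = 1/12
  [0, -1/12, -1/12, 11/12] . (a_2, a_3, a_4, a_5) = 1/4

Solving yields:
  a_2 = 1793/3442
  a_3 = 789/3442
  a_4 = 1535/3442
  a_5 = 575/1721

Starting state is 4, so the absorption probability is a_4 = 1535/3442.

Answer: 1535/3442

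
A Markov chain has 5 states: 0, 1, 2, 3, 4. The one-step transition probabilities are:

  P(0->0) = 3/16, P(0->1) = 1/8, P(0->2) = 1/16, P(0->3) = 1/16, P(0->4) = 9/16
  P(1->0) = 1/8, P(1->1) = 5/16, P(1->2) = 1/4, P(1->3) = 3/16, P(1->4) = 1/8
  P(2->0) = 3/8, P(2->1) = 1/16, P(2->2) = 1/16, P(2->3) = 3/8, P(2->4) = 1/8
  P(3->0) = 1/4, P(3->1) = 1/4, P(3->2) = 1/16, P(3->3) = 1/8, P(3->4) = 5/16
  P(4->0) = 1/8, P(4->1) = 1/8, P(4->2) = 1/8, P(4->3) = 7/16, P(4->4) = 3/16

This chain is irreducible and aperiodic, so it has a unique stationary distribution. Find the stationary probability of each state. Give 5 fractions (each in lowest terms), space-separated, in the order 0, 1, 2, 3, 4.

Answer: 7399/37888 13765/75776 8605/75776 17999/75776 557/2048

Derivation:
The stationary distribution satisfies pi = pi * P, i.e.:
  pi_0 = 3/16*pi_0 + 1/8*pi_1 + 3/8*pi_2 + 1/4*pi_3 + 1/8*pi_4
  pi_1 = 1/8*pi_0 + 5/16*pi_1 + 1/16*pi_2 + 1/4*pi_3 + 1/8*pi_4
  pi_2 = 1/16*pi_0 + 1/4*pi_1 + 1/16*pi_2 + 1/16*pi_3 + 1/8*pi_4
  pi_3 = 1/16*pi_0 + 3/16*pi_1 + 3/8*pi_2 + 1/8*pi_3 + 7/16*pi_4
  pi_4 = 9/16*pi_0 + 1/8*pi_1 + 1/8*pi_2 + 5/16*pi_3 + 3/16*pi_4
with normalization: pi_0 + pi_1 + pi_2 + pi_3 + pi_4 = 1.

Using the first 4 balance equations plus normalization, the linear system A*pi = b is:
  [-13/16, 1/8, 3/8, 1/4, 1/8] . pi = 0
  [1/8, -11/16, 1/16, 1/4, 1/8] . pi = 0
  [1/16, 1/4, -15/16, 1/16, 1/8] . pi = 0
  [1/16, 3/16, 3/8, -7/8, 7/16] . pi = 0
  [1, 1, 1, 1, 1] . pi = 1

Solving yields:
  pi_0 = 7399/37888
  pi_1 = 13765/75776
  pi_2 = 8605/75776
  pi_3 = 17999/75776
  pi_4 = 557/2048

Verification (pi * P):
  7399/37888*3/16 + 13765/75776*1/8 + 8605/75776*3/8 + 17999/75776*1/4 + 557/2048*1/8 = 7399/37888 = pi_0  (ok)
  7399/37888*1/8 + 13765/75776*5/16 + 8605/75776*1/16 + 17999/75776*1/4 + 557/2048*1/8 = 13765/75776 = pi_1  (ok)
  7399/37888*1/16 + 13765/75776*1/4 + 8605/75776*1/16 + 17999/75776*1/16 + 557/2048*1/8 = 8605/75776 = pi_2  (ok)
  7399/37888*1/16 + 13765/75776*3/16 + 8605/75776*3/8 + 17999/75776*1/8 + 557/2048*7/16 = 17999/75776 = pi_3  (ok)
  7399/37888*9/16 + 13765/75776*1/8 + 8605/75776*1/8 + 17999/75776*5/16 + 557/2048*3/16 = 557/2048 = pi_4  (ok)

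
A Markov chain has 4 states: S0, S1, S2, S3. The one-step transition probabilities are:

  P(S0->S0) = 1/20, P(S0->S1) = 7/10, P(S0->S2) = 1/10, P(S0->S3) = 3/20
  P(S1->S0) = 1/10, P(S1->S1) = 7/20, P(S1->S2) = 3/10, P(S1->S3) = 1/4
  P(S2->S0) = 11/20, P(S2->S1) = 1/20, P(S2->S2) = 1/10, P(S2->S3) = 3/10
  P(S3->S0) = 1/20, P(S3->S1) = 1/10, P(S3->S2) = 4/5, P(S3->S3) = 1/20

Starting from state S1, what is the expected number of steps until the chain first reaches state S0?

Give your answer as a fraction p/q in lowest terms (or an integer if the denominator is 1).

Answer: 1415/344

Derivation:
Let h_i = expected steps to first reach S0 from state i.
Boundary: h_S0 = 0.
First-step equations for the other states:
  h_S1 = 1 + 1/10*h_S0 + 7/20*h_S1 + 3/10*h_S2 + 1/4*h_S3
  h_S2 = 1 + 11/20*h_S0 + 1/20*h_S1 + 1/10*h_S2 + 3/10*h_S3
  h_S3 = 1 + 1/20*h_S0 + 1/10*h_S1 + 4/5*h_S2 + 1/20*h_S3

Substituting h_S0 = 0 and rearranging gives the linear system (I - Q) h = 1:
  [13/20, -3/10, -1/4] . (h_S1, h_S2, h_S3) = 1
  [-1/20, 9/10, -3/10] . (h_S1, h_S2, h_S3) = 1
  [-1/10, -4/5, 19/20] . (h_S1, h_S2, h_S3) = 1

Solving yields:
  h_S1 = 1415/344
  h_S2 = 1755/688
  h_S3 = 625/172

Starting state is S1, so the expected hitting time is h_S1 = 1415/344.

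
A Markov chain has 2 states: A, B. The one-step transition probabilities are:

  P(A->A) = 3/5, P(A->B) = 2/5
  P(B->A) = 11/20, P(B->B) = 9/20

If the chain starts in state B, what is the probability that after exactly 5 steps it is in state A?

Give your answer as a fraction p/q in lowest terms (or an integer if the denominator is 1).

Answer: 1852631/3200000

Derivation:
Computing P^5 by repeated multiplication:
P^1 =
  A: [3/5, 2/5]
  B: [11/20, 9/20]
P^2 =
  A: [29/50, 21/50]
  B: [231/400, 169/400]
P^3 =
  A: [579/1000, 421/1000]
  B: [4631/8000, 3369/8000]
P^4 =
  A: [11579/20000, 8421/20000]
  B: [92631/160000, 67369/160000]
P^5 =
  A: [231579/400000, 168421/400000]
  B: [1852631/3200000, 1347369/3200000]

(P^5)[B -> A] = 1852631/3200000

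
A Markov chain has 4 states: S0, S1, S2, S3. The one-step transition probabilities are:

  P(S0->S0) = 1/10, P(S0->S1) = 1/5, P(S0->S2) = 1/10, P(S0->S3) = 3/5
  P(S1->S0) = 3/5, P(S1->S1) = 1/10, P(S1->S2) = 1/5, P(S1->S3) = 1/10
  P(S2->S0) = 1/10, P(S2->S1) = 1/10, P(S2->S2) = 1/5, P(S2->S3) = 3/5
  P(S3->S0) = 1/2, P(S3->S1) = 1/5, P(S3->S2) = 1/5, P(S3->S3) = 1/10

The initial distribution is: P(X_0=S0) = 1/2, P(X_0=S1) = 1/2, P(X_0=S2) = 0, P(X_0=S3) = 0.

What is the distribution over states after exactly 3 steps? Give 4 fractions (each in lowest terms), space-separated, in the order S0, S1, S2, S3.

Answer: 13/40 333/2000 337/2000 17/50

Derivation:
Propagating the distribution step by step (d_{t+1} = d_t * P):
d_0 = (S0=1/2, S1=1/2, S2=0, S3=0)
  d_1[S0] = 1/2*1/10 + 1/2*3/5 + 0*1/10 + 0*1/2 = 7/20
  d_1[S1] = 1/2*1/5 + 1/2*1/10 + 0*1/10 + 0*1/5 = 3/20
  d_1[S2] = 1/2*1/10 + 1/2*1/5 + 0*1/5 + 0*1/5 = 3/20
  d_1[S3] = 1/2*3/5 + 1/2*1/10 + 0*3/5 + 0*1/10 = 7/20
d_1 = (S0=7/20, S1=3/20, S2=3/20, S3=7/20)
  d_2[S0] = 7/20*1/10 + 3/20*3/5 + 3/20*1/10 + 7/20*1/2 = 63/200
  d_2[S1] = 7/20*1/5 + 3/20*1/10 + 3/20*1/10 + 7/20*1/5 = 17/100
  d_2[S2] = 7/20*1/10 + 3/20*1/5 + 3/20*1/5 + 7/20*1/5 = 33/200
  d_2[S3] = 7/20*3/5 + 3/20*1/10 + 3/20*3/5 + 7/20*1/10 = 7/20
d_2 = (S0=63/200, S1=17/100, S2=33/200, S3=7/20)
  d_3[S0] = 63/200*1/10 + 17/100*3/5 + 33/200*1/10 + 7/20*1/2 = 13/40
  d_3[S1] = 63/200*1/5 + 17/100*1/10 + 33/200*1/10 + 7/20*1/5 = 333/2000
  d_3[S2] = 63/200*1/10 + 17/100*1/5 + 33/200*1/5 + 7/20*1/5 = 337/2000
  d_3[S3] = 63/200*3/5 + 17/100*1/10 + 33/200*3/5 + 7/20*1/10 = 17/50
d_3 = (S0=13/40, S1=333/2000, S2=337/2000, S3=17/50)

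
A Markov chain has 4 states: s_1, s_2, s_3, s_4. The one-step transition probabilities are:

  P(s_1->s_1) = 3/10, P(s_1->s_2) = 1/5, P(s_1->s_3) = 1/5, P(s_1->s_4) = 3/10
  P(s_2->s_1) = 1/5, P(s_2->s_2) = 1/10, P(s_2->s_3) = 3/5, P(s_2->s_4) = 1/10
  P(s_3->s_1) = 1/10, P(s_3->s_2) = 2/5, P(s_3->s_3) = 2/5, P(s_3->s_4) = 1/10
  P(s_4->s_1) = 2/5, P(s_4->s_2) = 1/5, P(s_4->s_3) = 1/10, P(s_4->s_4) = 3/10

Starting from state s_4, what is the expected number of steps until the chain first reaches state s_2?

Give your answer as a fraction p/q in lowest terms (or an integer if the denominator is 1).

Let h_i = expected steps to first reach s_2 from state i.
Boundary: h_s_2 = 0.
First-step equations for the other states:
  h_s_1 = 1 + 3/10*h_s_1 + 1/5*h_s_2 + 1/5*h_s_3 + 3/10*h_s_4
  h_s_3 = 1 + 1/10*h_s_1 + 2/5*h_s_2 + 2/5*h_s_3 + 1/10*h_s_4
  h_s_4 = 1 + 2/5*h_s_1 + 1/5*h_s_2 + 1/10*h_s_3 + 3/10*h_s_4

Substituting h_s_2 = 0 and rearranging gives the linear system (I - Q) h = 1:
  [7/10, -1/5, -3/10] . (h_s_1, h_s_3, h_s_4) = 1
  [-1/10, 3/5, -1/10] . (h_s_1, h_s_3, h_s_4) = 1
  [-2/5, -1/10, 7/10] . (h_s_1, h_s_3, h_s_4) = 1

Solving yields:
  h_s_1 = 78/19
  h_s_3 = 58/19
  h_s_4 = 80/19

Starting state is s_4, so the expected hitting time is h_s_4 = 80/19.

Answer: 80/19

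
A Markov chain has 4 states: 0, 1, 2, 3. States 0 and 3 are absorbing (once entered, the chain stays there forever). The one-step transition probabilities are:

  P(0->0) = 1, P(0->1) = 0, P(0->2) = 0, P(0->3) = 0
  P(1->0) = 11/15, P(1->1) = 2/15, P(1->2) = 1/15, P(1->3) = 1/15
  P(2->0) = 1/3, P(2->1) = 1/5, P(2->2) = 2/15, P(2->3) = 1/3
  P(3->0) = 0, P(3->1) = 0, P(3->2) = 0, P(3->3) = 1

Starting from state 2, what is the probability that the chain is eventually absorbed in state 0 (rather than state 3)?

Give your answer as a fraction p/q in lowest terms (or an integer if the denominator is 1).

Answer: 49/83

Derivation:
Let a_i = P(absorbed in 0 | start in state i).
Boundary conditions: a_0 = 1, a_3 = 0.
For each transient state i, a_i = sum_j P(i->j) * a_j:
  a_1 = 11/15*a_0 + 2/15*a_1 + 1/15*a_2 + 1/15*a_3
  a_2 = 1/3*a_0 + 1/5*a_1 + 2/15*a_2 + 1/3*a_3

Substituting a_0 = 1 and a_3 = 0, rearrange to (I - Q) a = r where r[i] = P(i -> 0):
  [13/15, -1/15] . (a_1, a_2) = 11/15
  [-1/5, 13/15] . (a_1, a_2) = 1/3

Solving yields:
  a_1 = 74/83
  a_2 = 49/83

Starting state is 2, so the absorption probability is a_2 = 49/83.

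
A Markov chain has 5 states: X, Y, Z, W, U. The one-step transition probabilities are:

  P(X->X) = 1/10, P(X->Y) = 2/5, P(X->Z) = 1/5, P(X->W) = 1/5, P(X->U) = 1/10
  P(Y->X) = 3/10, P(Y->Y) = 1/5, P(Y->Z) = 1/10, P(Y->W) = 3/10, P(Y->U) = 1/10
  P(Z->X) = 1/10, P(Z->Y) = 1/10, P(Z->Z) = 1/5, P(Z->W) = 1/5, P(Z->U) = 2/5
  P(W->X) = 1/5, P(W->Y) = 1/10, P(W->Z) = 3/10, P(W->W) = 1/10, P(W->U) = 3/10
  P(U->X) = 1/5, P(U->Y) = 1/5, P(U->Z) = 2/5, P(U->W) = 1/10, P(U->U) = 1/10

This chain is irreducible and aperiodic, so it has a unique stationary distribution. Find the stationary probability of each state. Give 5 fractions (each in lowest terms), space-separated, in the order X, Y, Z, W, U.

Answer: 2248/12661 2449/12661 3043/12661 2285/12661 2636/12661

Derivation:
The stationary distribution satisfies pi = pi * P, i.e.:
  pi_X = 1/10*pi_X + 3/10*pi_Y + 1/10*pi_Z + 1/5*pi_W + 1/5*pi_U
  pi_Y = 2/5*pi_X + 1/5*pi_Y + 1/10*pi_Z + 1/10*pi_W + 1/5*pi_U
  pi_Z = 1/5*pi_X + 1/10*pi_Y + 1/5*pi_Z + 3/10*pi_W + 2/5*pi_U
  pi_W = 1/5*pi_X + 3/10*pi_Y + 1/5*pi_Z + 1/10*pi_W + 1/10*pi_U
  pi_U = 1/10*pi_X + 1/10*pi_Y + 2/5*pi_Z + 3/10*pi_W + 1/10*pi_U
with normalization: pi_X + pi_Y + pi_Z + pi_W + pi_U = 1.

Using the first 4 balance equations plus normalization, the linear system A*pi = b is:
  [-9/10, 3/10, 1/10, 1/5, 1/5] . pi = 0
  [2/5, -4/5, 1/10, 1/10, 1/5] . pi = 0
  [1/5, 1/10, -4/5, 3/10, 2/5] . pi = 0
  [1/5, 3/10, 1/5, -9/10, 1/10] . pi = 0
  [1, 1, 1, 1, 1] . pi = 1

Solving yields:
  pi_X = 2248/12661
  pi_Y = 2449/12661
  pi_Z = 3043/12661
  pi_W = 2285/12661
  pi_U = 2636/12661

Verification (pi * P):
  2248/12661*1/10 + 2449/12661*3/10 + 3043/12661*1/10 + 2285/12661*1/5 + 2636/12661*1/5 = 2248/12661 = pi_X  (ok)
  2248/12661*2/5 + 2449/12661*1/5 + 3043/12661*1/10 + 2285/12661*1/10 + 2636/12661*1/5 = 2449/12661 = pi_Y  (ok)
  2248/12661*1/5 + 2449/12661*1/10 + 3043/12661*1/5 + 2285/12661*3/10 + 2636/12661*2/5 = 3043/12661 = pi_Z  (ok)
  2248/12661*1/5 + 2449/12661*3/10 + 3043/12661*1/5 + 2285/12661*1/10 + 2636/12661*1/10 = 2285/12661 = pi_W  (ok)
  2248/12661*1/10 + 2449/12661*1/10 + 3043/12661*2/5 + 2285/12661*3/10 + 2636/12661*1/10 = 2636/12661 = pi_U  (ok)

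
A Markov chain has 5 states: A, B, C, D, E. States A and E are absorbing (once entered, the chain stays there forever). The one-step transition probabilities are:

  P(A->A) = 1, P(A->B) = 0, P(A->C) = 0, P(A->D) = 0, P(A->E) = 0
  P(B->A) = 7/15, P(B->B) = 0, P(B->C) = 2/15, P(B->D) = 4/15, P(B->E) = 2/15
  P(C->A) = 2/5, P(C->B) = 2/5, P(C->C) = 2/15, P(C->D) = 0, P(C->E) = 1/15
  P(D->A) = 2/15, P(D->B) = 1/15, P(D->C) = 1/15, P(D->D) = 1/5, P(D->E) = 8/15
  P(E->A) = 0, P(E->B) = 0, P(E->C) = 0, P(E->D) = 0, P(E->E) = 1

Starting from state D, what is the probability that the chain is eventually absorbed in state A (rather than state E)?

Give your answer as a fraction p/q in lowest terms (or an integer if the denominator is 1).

Let a_i = P(absorbed in A | start in state i).
Boundary conditions: a_A = 1, a_E = 0.
For each transient state i, a_i = sum_j P(i->j) * a_j:
  a_B = 7/15*a_A + 0*a_B + 2/15*a_C + 4/15*a_D + 2/15*a_E
  a_C = 2/5*a_A + 2/5*a_B + 2/15*a_C + 0*a_D + 1/15*a_E
  a_D = 2/15*a_A + 1/15*a_B + 1/15*a_C + 1/5*a_D + 8/15*a_E

Substituting a_A = 1 and a_E = 0, rearrange to (I - Q) a = r where r[i] = P(i -> A):
  [1, -2/15, -4/15] . (a_B, a_C, a_D) = 7/15
  [-2/5, 13/15, 0] . (a_B, a_C, a_D) = 2/5
  [-1/15, -1/15, 4/5] . (a_B, a_C, a_D) = 2/15

Solving yields:
  a_B = 341/530
  a_C = 201/265
  a_D = 601/2120

Starting state is D, so the absorption probability is a_D = 601/2120.

Answer: 601/2120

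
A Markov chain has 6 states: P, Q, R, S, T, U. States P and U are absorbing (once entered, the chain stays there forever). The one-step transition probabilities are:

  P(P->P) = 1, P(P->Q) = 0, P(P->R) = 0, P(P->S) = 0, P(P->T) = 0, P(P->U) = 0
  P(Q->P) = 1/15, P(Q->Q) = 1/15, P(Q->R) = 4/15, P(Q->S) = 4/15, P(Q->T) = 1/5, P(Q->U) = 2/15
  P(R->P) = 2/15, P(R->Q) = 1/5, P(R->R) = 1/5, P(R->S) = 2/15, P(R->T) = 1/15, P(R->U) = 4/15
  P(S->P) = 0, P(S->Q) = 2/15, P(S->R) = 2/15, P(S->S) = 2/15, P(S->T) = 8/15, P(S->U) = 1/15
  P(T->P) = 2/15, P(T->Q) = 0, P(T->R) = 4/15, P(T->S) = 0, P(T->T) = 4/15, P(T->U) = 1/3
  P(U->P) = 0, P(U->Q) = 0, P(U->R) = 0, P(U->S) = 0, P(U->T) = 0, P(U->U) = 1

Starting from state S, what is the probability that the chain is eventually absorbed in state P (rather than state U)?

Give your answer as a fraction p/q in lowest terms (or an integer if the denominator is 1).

Answer: 2451/8852

Derivation:
Let a_i = P(absorbed in P | start in state i).
Boundary conditions: a_P = 1, a_U = 0.
For each transient state i, a_i = sum_j P(i->j) * a_j:
  a_Q = 1/15*a_P + 1/15*a_Q + 4/15*a_R + 4/15*a_S + 1/5*a_T + 2/15*a_U
  a_R = 2/15*a_P + 1/5*a_Q + 1/5*a_R + 2/15*a_S + 1/15*a_T + 4/15*a_U
  a_S = 0*a_P + 2/15*a_Q + 2/15*a_R + 2/15*a_S + 8/15*a_T + 1/15*a_U
  a_T = 2/15*a_P + 0*a_Q + 4/15*a_R + 0*a_S + 4/15*a_T + 1/3*a_U

Substituting a_P = 1 and a_U = 0, rearrange to (I - Q) a = r where r[i] = P(i -> P):
  [14/15, -4/15, -4/15, -1/5] . (a_Q, a_R, a_S, a_T) = 1/15
  [-1/5, 4/5, -2/15, -1/15] . (a_Q, a_R, a_S, a_T) = 2/15
  [-2/15, -2/15, 13/15, -8/15] . (a_Q, a_R, a_S, a_T) = 0
  [0, -4/15, 0, 11/15] . (a_Q, a_R, a_S, a_T) = 2/15

Solving yields:
  a_Q = 1343/4426
  a_R = 5547/17704
  a_S = 2451/8852
  a_T = 1309/4426

Starting state is S, so the absorption probability is a_S = 2451/8852.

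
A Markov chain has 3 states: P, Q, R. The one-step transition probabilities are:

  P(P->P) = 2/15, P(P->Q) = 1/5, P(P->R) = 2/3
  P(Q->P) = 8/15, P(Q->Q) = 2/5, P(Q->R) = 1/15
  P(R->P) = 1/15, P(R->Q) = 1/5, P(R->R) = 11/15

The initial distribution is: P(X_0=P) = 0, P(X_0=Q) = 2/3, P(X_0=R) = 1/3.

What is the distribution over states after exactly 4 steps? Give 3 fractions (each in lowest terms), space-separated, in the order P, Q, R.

Answer: 30182/151875 94/375 83623/151875

Derivation:
Propagating the distribution step by step (d_{t+1} = d_t * P):
d_0 = (P=0, Q=2/3, R=1/3)
  d_1[P] = 0*2/15 + 2/3*8/15 + 1/3*1/15 = 17/45
  d_1[Q] = 0*1/5 + 2/3*2/5 + 1/3*1/5 = 1/3
  d_1[R] = 0*2/3 + 2/3*1/15 + 1/3*11/15 = 13/45
d_1 = (P=17/45, Q=1/3, R=13/45)
  d_2[P] = 17/45*2/15 + 1/3*8/15 + 13/45*1/15 = 167/675
  d_2[Q] = 17/45*1/5 + 1/3*2/5 + 13/45*1/5 = 4/15
  d_2[R] = 17/45*2/3 + 1/3*1/15 + 13/45*11/15 = 328/675
d_2 = (P=167/675, Q=4/15, R=328/675)
  d_3[P] = 167/675*2/15 + 4/15*8/15 + 328/675*1/15 = 2102/10125
  d_3[Q] = 167/675*1/5 + 4/15*2/5 + 328/675*1/5 = 19/75
  d_3[R] = 167/675*2/3 + 4/15*1/15 + 328/675*11/15 = 5458/10125
d_3 = (P=2102/10125, Q=19/75, R=5458/10125)
  d_4[P] = 2102/10125*2/15 + 19/75*8/15 + 5458/10125*1/15 = 30182/151875
  d_4[Q] = 2102/10125*1/5 + 19/75*2/5 + 5458/10125*1/5 = 94/375
  d_4[R] = 2102/10125*2/3 + 19/75*1/15 + 5458/10125*11/15 = 83623/151875
d_4 = (P=30182/151875, Q=94/375, R=83623/151875)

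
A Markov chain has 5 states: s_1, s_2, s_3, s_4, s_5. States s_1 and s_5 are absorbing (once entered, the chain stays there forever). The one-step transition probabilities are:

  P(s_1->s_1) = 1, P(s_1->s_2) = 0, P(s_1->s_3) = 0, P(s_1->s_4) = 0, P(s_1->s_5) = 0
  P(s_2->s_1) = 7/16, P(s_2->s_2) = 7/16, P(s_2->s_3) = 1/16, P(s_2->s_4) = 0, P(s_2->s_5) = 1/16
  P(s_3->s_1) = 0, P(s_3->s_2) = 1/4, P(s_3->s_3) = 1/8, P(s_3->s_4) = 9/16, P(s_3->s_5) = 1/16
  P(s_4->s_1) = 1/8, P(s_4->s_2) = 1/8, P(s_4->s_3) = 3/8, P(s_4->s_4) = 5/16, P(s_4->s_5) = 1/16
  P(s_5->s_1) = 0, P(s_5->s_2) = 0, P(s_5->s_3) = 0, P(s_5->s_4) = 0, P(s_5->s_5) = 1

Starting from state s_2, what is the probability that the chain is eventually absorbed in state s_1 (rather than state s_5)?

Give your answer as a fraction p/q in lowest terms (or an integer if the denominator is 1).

Let a_i = P(absorbed in s_1 | start in state i).
Boundary conditions: a_s_1 = 1, a_s_5 = 0.
For each transient state i, a_i = sum_j P(i->j) * a_j:
  a_s_2 = 7/16*a_s_1 + 7/16*a_s_2 + 1/16*a_s_3 + 0*a_s_4 + 1/16*a_s_5
  a_s_3 = 0*a_s_1 + 1/4*a_s_2 + 1/8*a_s_3 + 9/16*a_s_4 + 1/16*a_s_5
  a_s_4 = 1/8*a_s_1 + 1/8*a_s_2 + 3/8*a_s_3 + 5/16*a_s_4 + 1/16*a_s_5

Substituting a_s_1 = 1 and a_s_5 = 0, rearrange to (I - Q) a = r where r[i] = P(i -> s_1):
  [9/16, -1/16, 0] . (a_s_2, a_s_3, a_s_4) = 7/16
  [-1/4, 7/8, -9/16] . (a_s_2, a_s_3, a_s_4) = 0
  [-1/8, -3/8, 11/16] . (a_s_2, a_s_3, a_s_4) = 1/8

Solving yields:
  a_s_2 = 359/419
  a_s_3 = 298/419
  a_s_4 = 304/419

Starting state is s_2, so the absorption probability is a_s_2 = 359/419.

Answer: 359/419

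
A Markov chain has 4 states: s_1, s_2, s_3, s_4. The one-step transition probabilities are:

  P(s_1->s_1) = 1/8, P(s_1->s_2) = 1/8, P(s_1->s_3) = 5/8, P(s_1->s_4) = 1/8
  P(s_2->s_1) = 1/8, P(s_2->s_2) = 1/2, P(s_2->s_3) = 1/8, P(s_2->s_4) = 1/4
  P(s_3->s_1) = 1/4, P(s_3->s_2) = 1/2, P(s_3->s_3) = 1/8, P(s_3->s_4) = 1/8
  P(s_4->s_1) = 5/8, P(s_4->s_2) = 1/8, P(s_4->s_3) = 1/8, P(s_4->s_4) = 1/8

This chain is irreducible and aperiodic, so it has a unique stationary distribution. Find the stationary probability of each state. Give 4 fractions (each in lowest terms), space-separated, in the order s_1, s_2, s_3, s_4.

The stationary distribution satisfies pi = pi * P, i.e.:
  pi_s_1 = 1/8*pi_s_1 + 1/8*pi_s_2 + 1/4*pi_s_3 + 5/8*pi_s_4
  pi_s_2 = 1/8*pi_s_1 + 1/2*pi_s_2 + 1/2*pi_s_3 + 1/8*pi_s_4
  pi_s_3 = 5/8*pi_s_1 + 1/8*pi_s_2 + 1/8*pi_s_3 + 1/8*pi_s_4
  pi_s_4 = 1/8*pi_s_1 + 1/4*pi_s_2 + 1/8*pi_s_3 + 1/8*pi_s_4
with normalization: pi_s_1 + pi_s_2 + pi_s_3 + pi_s_4 = 1.

Using the first 3 balance equations plus normalization, the linear system A*pi = b is:
  [-7/8, 1/8, 1/4, 5/8] . pi = 0
  [1/8, -1/2, 1/2, 1/8] . pi = 0
  [5/8, 1/8, -7/8, 1/8] . pi = 0
  [1, 1, 1, 1] . pi = 1

Solving yields:
  pi_s_1 = 47/196
  pi_s_2 = 17/49
  pi_s_3 = 12/49
  pi_s_4 = 33/196

Verification (pi * P):
  47/196*1/8 + 17/49*1/8 + 12/49*1/4 + 33/196*5/8 = 47/196 = pi_s_1  (ok)
  47/196*1/8 + 17/49*1/2 + 12/49*1/2 + 33/196*1/8 = 17/49 = pi_s_2  (ok)
  47/196*5/8 + 17/49*1/8 + 12/49*1/8 + 33/196*1/8 = 12/49 = pi_s_3  (ok)
  47/196*1/8 + 17/49*1/4 + 12/49*1/8 + 33/196*1/8 = 33/196 = pi_s_4  (ok)

Answer: 47/196 17/49 12/49 33/196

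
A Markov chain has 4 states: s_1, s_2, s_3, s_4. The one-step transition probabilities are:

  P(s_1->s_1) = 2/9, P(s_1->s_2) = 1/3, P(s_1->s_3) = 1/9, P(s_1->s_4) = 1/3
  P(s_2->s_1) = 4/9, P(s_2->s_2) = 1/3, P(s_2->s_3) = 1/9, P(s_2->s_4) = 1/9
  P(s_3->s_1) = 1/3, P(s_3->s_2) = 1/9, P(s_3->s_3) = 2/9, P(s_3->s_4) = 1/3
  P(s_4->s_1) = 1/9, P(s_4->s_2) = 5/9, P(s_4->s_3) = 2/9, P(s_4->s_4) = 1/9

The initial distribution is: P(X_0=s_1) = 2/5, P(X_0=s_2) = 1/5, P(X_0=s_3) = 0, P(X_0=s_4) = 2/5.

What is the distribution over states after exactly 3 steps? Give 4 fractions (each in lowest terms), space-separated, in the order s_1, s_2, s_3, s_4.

Propagating the distribution step by step (d_{t+1} = d_t * P):
d_0 = (s_1=2/5, s_2=1/5, s_3=0, s_4=2/5)
  d_1[s_1] = 2/5*2/9 + 1/5*4/9 + 0*1/3 + 2/5*1/9 = 2/9
  d_1[s_2] = 2/5*1/3 + 1/5*1/3 + 0*1/9 + 2/5*5/9 = 19/45
  d_1[s_3] = 2/5*1/9 + 1/5*1/9 + 0*2/9 + 2/5*2/9 = 7/45
  d_1[s_4] = 2/5*1/3 + 1/5*1/9 + 0*1/3 + 2/5*1/9 = 1/5
d_1 = (s_1=2/9, s_2=19/45, s_3=7/45, s_4=1/5)
  d_2[s_1] = 2/9*2/9 + 19/45*4/9 + 7/45*1/3 + 1/5*1/9 = 14/45
  d_2[s_2] = 2/9*1/3 + 19/45*1/3 + 7/45*1/9 + 1/5*5/9 = 139/405
  d_2[s_3] = 2/9*1/9 + 19/45*1/9 + 7/45*2/9 + 1/5*2/9 = 61/405
  d_2[s_4] = 2/9*1/3 + 19/45*1/9 + 7/45*1/3 + 1/5*1/9 = 79/405
d_2 = (s_1=14/45, s_2=139/405, s_3=61/405, s_4=79/405)
  d_3[s_1] = 14/45*2/9 + 139/405*4/9 + 61/405*1/3 + 79/405*1/9 = 214/729
  d_3[s_2] = 14/45*1/3 + 139/405*1/3 + 61/405*1/9 + 79/405*5/9 = 139/405
  d_3[s_3] = 14/45*1/9 + 139/405*1/9 + 61/405*2/9 + 79/405*2/9 = 109/729
  d_3[s_4] = 14/45*1/3 + 139/405*1/9 + 61/405*1/3 + 79/405*1/9 = 779/3645
d_3 = (s_1=214/729, s_2=139/405, s_3=109/729, s_4=779/3645)

Answer: 214/729 139/405 109/729 779/3645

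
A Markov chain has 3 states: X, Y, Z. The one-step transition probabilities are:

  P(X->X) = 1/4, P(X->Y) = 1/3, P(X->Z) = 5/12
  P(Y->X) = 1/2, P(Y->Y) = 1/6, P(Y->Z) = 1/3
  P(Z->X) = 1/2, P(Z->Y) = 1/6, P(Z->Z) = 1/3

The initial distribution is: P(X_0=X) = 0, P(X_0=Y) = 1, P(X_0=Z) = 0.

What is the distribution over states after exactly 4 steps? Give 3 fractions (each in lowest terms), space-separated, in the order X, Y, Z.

Answer: 51/128 15/64 47/128

Derivation:
Propagating the distribution step by step (d_{t+1} = d_t * P):
d_0 = (X=0, Y=1, Z=0)
  d_1[X] = 0*1/4 + 1*1/2 + 0*1/2 = 1/2
  d_1[Y] = 0*1/3 + 1*1/6 + 0*1/6 = 1/6
  d_1[Z] = 0*5/12 + 1*1/3 + 0*1/3 = 1/3
d_1 = (X=1/2, Y=1/6, Z=1/3)
  d_2[X] = 1/2*1/4 + 1/6*1/2 + 1/3*1/2 = 3/8
  d_2[Y] = 1/2*1/3 + 1/6*1/6 + 1/3*1/6 = 1/4
  d_2[Z] = 1/2*5/12 + 1/6*1/3 + 1/3*1/3 = 3/8
d_2 = (X=3/8, Y=1/4, Z=3/8)
  d_3[X] = 3/8*1/4 + 1/4*1/2 + 3/8*1/2 = 13/32
  d_3[Y] = 3/8*1/3 + 1/4*1/6 + 3/8*1/6 = 11/48
  d_3[Z] = 3/8*5/12 + 1/4*1/3 + 3/8*1/3 = 35/96
d_3 = (X=13/32, Y=11/48, Z=35/96)
  d_4[X] = 13/32*1/4 + 11/48*1/2 + 35/96*1/2 = 51/128
  d_4[Y] = 13/32*1/3 + 11/48*1/6 + 35/96*1/6 = 15/64
  d_4[Z] = 13/32*5/12 + 11/48*1/3 + 35/96*1/3 = 47/128
d_4 = (X=51/128, Y=15/64, Z=47/128)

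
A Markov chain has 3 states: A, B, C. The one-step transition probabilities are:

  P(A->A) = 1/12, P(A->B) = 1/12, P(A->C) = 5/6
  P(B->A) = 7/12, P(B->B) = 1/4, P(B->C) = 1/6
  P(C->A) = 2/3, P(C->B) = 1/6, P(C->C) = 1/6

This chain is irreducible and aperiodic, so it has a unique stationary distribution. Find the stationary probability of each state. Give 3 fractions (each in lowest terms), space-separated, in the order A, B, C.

Answer: 43/104 15/104 23/52

Derivation:
The stationary distribution satisfies pi = pi * P, i.e.:
  pi_A = 1/12*pi_A + 7/12*pi_B + 2/3*pi_C
  pi_B = 1/12*pi_A + 1/4*pi_B + 1/6*pi_C
  pi_C = 5/6*pi_A + 1/6*pi_B + 1/6*pi_C
with normalization: pi_A + pi_B + pi_C = 1.

Using the first 2 balance equations plus normalization, the linear system A*pi = b is:
  [-11/12, 7/12, 2/3] . pi = 0
  [1/12, -3/4, 1/6] . pi = 0
  [1, 1, 1] . pi = 1

Solving yields:
  pi_A = 43/104
  pi_B = 15/104
  pi_C = 23/52

Verification (pi * P):
  43/104*1/12 + 15/104*7/12 + 23/52*2/3 = 43/104 = pi_A  (ok)
  43/104*1/12 + 15/104*1/4 + 23/52*1/6 = 15/104 = pi_B  (ok)
  43/104*5/6 + 15/104*1/6 + 23/52*1/6 = 23/52 = pi_C  (ok)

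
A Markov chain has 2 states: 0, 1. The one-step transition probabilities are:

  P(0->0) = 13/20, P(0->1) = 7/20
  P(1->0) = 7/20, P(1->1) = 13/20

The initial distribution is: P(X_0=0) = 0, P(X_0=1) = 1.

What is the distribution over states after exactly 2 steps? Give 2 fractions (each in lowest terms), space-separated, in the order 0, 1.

Propagating the distribution step by step (d_{t+1} = d_t * P):
d_0 = (0=0, 1=1)
  d_1[0] = 0*13/20 + 1*7/20 = 7/20
  d_1[1] = 0*7/20 + 1*13/20 = 13/20
d_1 = (0=7/20, 1=13/20)
  d_2[0] = 7/20*13/20 + 13/20*7/20 = 91/200
  d_2[1] = 7/20*7/20 + 13/20*13/20 = 109/200
d_2 = (0=91/200, 1=109/200)

Answer: 91/200 109/200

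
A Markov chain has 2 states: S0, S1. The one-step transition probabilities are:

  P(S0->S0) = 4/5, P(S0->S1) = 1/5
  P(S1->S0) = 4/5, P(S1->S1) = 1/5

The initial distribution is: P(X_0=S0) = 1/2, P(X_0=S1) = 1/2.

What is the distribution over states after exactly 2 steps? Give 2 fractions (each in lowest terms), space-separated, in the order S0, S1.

Answer: 4/5 1/5

Derivation:
Propagating the distribution step by step (d_{t+1} = d_t * P):
d_0 = (S0=1/2, S1=1/2)
  d_1[S0] = 1/2*4/5 + 1/2*4/5 = 4/5
  d_1[S1] = 1/2*1/5 + 1/2*1/5 = 1/5
d_1 = (S0=4/5, S1=1/5)
  d_2[S0] = 4/5*4/5 + 1/5*4/5 = 4/5
  d_2[S1] = 4/5*1/5 + 1/5*1/5 = 1/5
d_2 = (S0=4/5, S1=1/5)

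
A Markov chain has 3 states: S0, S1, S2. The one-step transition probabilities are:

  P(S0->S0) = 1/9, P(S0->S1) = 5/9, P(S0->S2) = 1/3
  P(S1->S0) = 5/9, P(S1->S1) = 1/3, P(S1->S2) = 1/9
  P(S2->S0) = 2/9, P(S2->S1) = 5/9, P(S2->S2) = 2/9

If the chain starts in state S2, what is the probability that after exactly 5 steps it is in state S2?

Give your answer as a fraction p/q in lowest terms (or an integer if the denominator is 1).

Answer: 12374/59049

Derivation:
Computing P^5 by repeated multiplication:
P^1 =
  S0: [1/9, 5/9, 1/3]
  S1: [5/9, 1/3, 1/9]
  S2: [2/9, 5/9, 2/9]
P^2 =
  S0: [32/81, 35/81, 14/81]
  S1: [22/81, 13/27, 20/81]
  S2: [31/81, 35/81, 5/27]
P^3 =
  S0: [235/729, 335/729, 53/243]
  S1: [257/729, 109/243, 145/729]
  S2: [236/729, 335/729, 158/729]
P^4 =
  S0: [2228/6561, 2975/6561, 1358/6561]
  S1: [2182/6561, 997/2187, 1388/6561]
  S2: [2227/6561, 2975/6561, 151/729]
P^5 =
  S0: [19819/59049, 26855/59049, 1375/6561]
  S1: [19913/59049, 8941/19683, 12313/59049]
  S2: [19820/59049, 26855/59049, 12374/59049]

(P^5)[S2 -> S2] = 12374/59049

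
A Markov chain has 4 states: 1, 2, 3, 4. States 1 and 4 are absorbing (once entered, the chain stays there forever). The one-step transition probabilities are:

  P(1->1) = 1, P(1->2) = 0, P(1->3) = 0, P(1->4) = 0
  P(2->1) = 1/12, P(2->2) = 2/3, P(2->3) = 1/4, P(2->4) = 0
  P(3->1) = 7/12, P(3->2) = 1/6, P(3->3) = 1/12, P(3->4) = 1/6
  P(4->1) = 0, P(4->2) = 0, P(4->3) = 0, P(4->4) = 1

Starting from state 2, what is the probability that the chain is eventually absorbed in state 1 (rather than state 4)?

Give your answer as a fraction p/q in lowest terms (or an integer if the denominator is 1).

Let a_i = P(absorbed in 1 | start in state i).
Boundary conditions: a_1 = 1, a_4 = 0.
For each transient state i, a_i = sum_j P(i->j) * a_j:
  a_2 = 1/12*a_1 + 2/3*a_2 + 1/4*a_3 + 0*a_4
  a_3 = 7/12*a_1 + 1/6*a_2 + 1/12*a_3 + 1/6*a_4

Substituting a_1 = 1 and a_4 = 0, rearrange to (I - Q) a = r where r[i] = P(i -> 1):
  [1/3, -1/4] . (a_2, a_3) = 1/12
  [-1/6, 11/12] . (a_2, a_3) = 7/12

Solving yields:
  a_2 = 16/19
  a_3 = 15/19

Starting state is 2, so the absorption probability is a_2 = 16/19.

Answer: 16/19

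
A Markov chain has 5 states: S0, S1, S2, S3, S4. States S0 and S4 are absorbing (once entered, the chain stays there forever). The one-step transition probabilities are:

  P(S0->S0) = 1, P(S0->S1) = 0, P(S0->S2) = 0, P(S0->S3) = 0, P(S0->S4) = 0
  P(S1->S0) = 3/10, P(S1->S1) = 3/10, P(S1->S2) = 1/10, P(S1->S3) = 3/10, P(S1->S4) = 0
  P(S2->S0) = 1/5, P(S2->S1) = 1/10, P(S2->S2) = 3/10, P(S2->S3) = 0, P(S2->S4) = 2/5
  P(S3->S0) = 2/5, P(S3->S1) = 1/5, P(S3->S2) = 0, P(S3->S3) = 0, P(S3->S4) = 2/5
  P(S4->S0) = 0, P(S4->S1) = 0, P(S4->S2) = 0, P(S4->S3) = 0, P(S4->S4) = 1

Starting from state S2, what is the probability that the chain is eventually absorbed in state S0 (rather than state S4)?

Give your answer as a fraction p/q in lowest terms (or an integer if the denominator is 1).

Answer: 85/219

Derivation:
Let a_i = P(absorbed in S0 | start in state i).
Boundary conditions: a_S0 = 1, a_S4 = 0.
For each transient state i, a_i = sum_j P(i->j) * a_j:
  a_S1 = 3/10*a_S0 + 3/10*a_S1 + 1/10*a_S2 + 3/10*a_S3 + 0*a_S4
  a_S2 = 1/5*a_S0 + 1/10*a_S1 + 3/10*a_S2 + 0*a_S3 + 2/5*a_S4
  a_S3 = 2/5*a_S0 + 1/5*a_S1 + 0*a_S2 + 0*a_S3 + 2/5*a_S4

Substituting a_S0 = 1 and a_S4 = 0, rearrange to (I - Q) a = r where r[i] = P(i -> S0):
  [7/10, -1/10, -3/10] . (a_S1, a_S2, a_S3) = 3/10
  [-1/10, 7/10, 0] . (a_S1, a_S2, a_S3) = 1/5
  [-1/5, 0, 1] . (a_S1, a_S2, a_S3) = 2/5

Solving yields:
  a_S1 = 157/219
  a_S2 = 85/219
  a_S3 = 119/219

Starting state is S2, so the absorption probability is a_S2 = 85/219.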